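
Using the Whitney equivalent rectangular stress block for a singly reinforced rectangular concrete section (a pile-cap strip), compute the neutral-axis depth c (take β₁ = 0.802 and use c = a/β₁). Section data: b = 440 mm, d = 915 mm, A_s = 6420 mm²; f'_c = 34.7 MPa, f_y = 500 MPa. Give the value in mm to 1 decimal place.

T = A_s f_y = 6420 × 500 = 3210000 N = 3210 kN.
Setting C = 0.85 f'_c a b equal to T: a = 3210000/(0.85 × 34.7 × 440) = 247.345 mm.
With β₁ = 0.802, c = a/β₁ = 247.345/0.802 = 308.4 mm.

c ≈ 308.4 mm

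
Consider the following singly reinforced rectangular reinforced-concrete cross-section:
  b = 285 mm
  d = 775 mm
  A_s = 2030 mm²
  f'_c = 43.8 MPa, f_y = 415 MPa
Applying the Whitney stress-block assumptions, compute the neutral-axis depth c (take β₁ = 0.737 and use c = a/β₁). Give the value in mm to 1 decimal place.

c ≈ 107.7 mm

T = A_s f_y = 2030 × 415 = 842450 N = 842.45 kN.
Setting C = 0.85 f'_c a b equal to T: a = 842450/(0.85 × 43.8 × 285) = 79.397 mm.
With β₁ = 0.737, c = a/β₁ = 79.397/0.737 = 107.7 mm.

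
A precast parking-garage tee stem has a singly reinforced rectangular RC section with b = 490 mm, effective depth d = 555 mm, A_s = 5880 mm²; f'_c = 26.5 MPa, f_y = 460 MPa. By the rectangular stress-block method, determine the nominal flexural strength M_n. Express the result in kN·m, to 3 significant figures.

M_n ≈ 1170 kN·m

T = A_s f_y = 5880 × 460 = 2704800 N = 2704.8 kN.
From C = T: a = T/(0.85 f'_c b) = 2704800/(0.85 × 26.5 × 490) = 245.06 mm.
M_n = T(d − a/2) = 2704.8 kN × (555 − 122.53) mm = 1169.74 kN·m.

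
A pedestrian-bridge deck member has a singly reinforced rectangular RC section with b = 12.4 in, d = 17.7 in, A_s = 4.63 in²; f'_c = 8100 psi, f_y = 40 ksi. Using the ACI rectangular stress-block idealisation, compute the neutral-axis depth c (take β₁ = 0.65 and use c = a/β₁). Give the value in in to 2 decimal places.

T = A_s f_y = 4.63 × 40 = 185.2 kips.
a = T/(0.85 f'_c b) = 185.2/(0.85 × 8.1 × 12.4) = 2.1693 in.
With β₁ = 0.65, c = a/β₁ = 2.1693/0.65 = 3.34 in.

c ≈ 3.34 in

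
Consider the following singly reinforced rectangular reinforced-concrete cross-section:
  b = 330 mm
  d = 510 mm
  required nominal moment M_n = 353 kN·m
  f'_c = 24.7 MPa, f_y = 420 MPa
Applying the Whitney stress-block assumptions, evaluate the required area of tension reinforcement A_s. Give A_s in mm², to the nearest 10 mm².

A_s ≈ 1850 mm²

With M_n = 0.85 f'_c a b (d − a/2), solve the quadratic for a:
a = d − √(d² − 2M_n/(0.85 f'_c b)) = 510 − √(510² − 2 × 353×10⁶/(0.85 × 24.7 × 330)) = 112.26 mm.
A_s = 0.85 f'_c a b / f_y = 0.85 × 24.7 × 112.26 × 330 / 420 = 1851.8 mm².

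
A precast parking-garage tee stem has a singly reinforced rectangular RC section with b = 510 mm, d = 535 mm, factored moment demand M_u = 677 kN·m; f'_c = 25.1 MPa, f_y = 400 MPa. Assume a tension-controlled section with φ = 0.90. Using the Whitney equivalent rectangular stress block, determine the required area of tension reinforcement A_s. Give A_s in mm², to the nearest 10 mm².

M_n = M_u/φ = 677/0.90 = 752.222 kN·m.
With M_n = 0.85 f'_c a b (d − a/2), solve the quadratic for a:
a = d − √(d² − 2M_n/(0.85 f'_c b)) = 535 − √(535² − 2 × 752.222×10⁶/(0.85 × 25.1 × 510)) = 150.34 mm.
A_s = 0.85 f'_c a b / f_y = 0.85 × 25.1 × 150.34 × 510 / 400 = 4089.6 mm².

A_s ≈ 4090 mm²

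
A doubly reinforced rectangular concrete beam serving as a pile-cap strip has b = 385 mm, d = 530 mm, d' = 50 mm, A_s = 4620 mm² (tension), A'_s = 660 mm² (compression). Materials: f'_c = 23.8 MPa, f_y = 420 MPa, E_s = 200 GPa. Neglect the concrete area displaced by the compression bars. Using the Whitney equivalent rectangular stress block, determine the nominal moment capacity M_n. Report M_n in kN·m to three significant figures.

M_n ≈ 837 kN·m

Assume both tension and compression steel yield.
Net tension couple steel: A_s − A'_s = 3960 mm².
a = (A_s − A'_s) f_y / (0.85 f'_c b) = 1663200/(0.85 × 23.8 × 385) = 213.54 mm.
c = a/β₁ = 213.54/0.85 = 251.22 mm; ε'_s = 0.003(c − d')/c = 0.0024 ≥ f_y/E_s = 0.0021, so compression steel does yield.
M_n = (A_s − A'_s) f_y (d − a/2) + A'_s f_y (d − d') = [1663200 × (530 − 106.77) + 277200 × (530 − 50)] × 10⁻⁶ = 703.92 + 133.06 = 836.98 kN·m.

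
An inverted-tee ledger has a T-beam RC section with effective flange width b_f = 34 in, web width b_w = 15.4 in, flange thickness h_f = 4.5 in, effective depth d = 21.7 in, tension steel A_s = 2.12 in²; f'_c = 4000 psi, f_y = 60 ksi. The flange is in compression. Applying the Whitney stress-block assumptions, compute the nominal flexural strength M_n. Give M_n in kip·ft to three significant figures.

M_n ≈ 224 kip·ft

Tension: T = A_s f_y = 2.12 × 60 = 127.2 kips.
Try a within the flange: a = T/(0.85 f'_c b_f) = 127.2/(0.85 × 4 × 34) = 1.100 in.
Since a = 1.100 ≤ h_f = 4.5 in, the stress block lies entirely in the flange; analyse as a rectangular beam of width b_f.
M_n = T(d − a/2) = 127.2 × (21.7 − 0.55) = 2690.3 kip·in.
M_n = 2690.3/12 = 224.19 kip·ft.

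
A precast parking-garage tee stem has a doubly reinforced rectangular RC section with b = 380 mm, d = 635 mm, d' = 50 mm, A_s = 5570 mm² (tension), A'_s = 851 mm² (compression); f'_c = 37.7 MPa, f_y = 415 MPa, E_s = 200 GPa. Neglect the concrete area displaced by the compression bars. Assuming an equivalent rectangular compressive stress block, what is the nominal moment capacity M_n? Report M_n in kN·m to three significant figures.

Assume both tension and compression steel yield.
Net tension couple steel: A_s − A'_s = 4719 mm².
a = (A_s − A'_s) f_y / (0.85 f'_c b) = 1958385/(0.85 × 37.7 × 380) = 160.83 mm.
c = a/β₁ = 160.83/0.781 = 205.93 mm; ε'_s = 0.003(c − d')/c = 0.0023 ≥ f_y/E_s = 0.0021, so compression steel does yield.
M_n = (A_s − A'_s) f_y (d − a/2) + A'_s f_y (d − d') = [1958385 × (635 − 80.415) + 353165 × (635 − 50)] × 10⁻⁶ = 1086.09 + 206.60 = 1292.69 kN·m.

M_n ≈ 1290 kN·m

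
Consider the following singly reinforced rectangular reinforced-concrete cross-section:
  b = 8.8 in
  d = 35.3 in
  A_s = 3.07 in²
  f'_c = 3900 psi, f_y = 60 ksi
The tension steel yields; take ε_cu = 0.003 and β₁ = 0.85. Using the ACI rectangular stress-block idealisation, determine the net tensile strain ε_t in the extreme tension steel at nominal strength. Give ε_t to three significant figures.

ε_t ≈ 0.0113

a = A_s f_y/(0.85 f'_c b) = 6.314 in.
β₁ = 0.85, so c = a/β₁ = 6.314/0.85 = 7.428 in.
From the linear strain diagram with ε_cu = 0.003: ε_t = 0.003 (d − c)/c = 0.003 × (35.3 − 7.428)/7.428 = 0.0113.
Since ε_t ≥ 0.005, the section is tension-controlled.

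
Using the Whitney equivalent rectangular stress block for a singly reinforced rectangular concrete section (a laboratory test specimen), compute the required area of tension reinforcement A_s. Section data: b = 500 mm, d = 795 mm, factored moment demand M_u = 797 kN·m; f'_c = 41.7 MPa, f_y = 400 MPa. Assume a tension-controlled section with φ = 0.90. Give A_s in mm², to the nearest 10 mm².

A_s ≈ 2900 mm²

M_n = M_u/φ = 797/0.90 = 885.556 kN·m.
With M_n = 0.85 f'_c a b (d − a/2), solve the quadratic for a:
a = d − √(d² − 2M_n/(0.85 f'_c b)) = 795 − √(795² − 2 × 885.556×10⁶/(0.85 × 41.7 × 500)) = 65.56 mm.
A_s = 0.85 f'_c a b / f_y = 0.85 × 41.7 × 65.56 × 500 / 400 = 2904.7 mm².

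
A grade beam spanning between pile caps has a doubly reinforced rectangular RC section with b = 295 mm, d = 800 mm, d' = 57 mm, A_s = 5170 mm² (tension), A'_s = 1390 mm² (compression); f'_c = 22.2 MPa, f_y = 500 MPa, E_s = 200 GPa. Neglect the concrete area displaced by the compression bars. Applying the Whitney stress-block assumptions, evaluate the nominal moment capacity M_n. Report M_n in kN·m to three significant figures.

M_n ≈ 1710 kN·m

Assume both tension and compression steel yield.
Net tension couple steel: A_s − A'_s = 3780 mm².
a = (A_s − A'_s) f_y / (0.85 f'_c b) = 1890000/(0.85 × 22.2 × 295) = 339.52 mm.
c = a/β₁ = 339.52/0.85 = 399.44 mm; ε'_s = 0.003(c − d')/c = 0.0026 ≥ f_y/E_s = 0.0025, so compression steel does yield.
M_n = (A_s − A'_s) f_y (d − a/2) + A'_s f_y (d − d') = [1890000 × (800 − 169.76) + 695000 × (800 − 57)] × 10⁻⁶ = 1191.15 + 516.39 = 1707.54 kN·m.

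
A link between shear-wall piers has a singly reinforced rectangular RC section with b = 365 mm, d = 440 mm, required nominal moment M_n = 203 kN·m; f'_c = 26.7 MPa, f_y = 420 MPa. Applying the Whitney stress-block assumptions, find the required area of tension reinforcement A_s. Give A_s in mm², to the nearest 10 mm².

With M_n = 0.85 f'_c a b (d − a/2), solve the quadratic for a:
a = d − √(d² − 2M_n/(0.85 f'_c b)) = 440 − √(440² − 2 × 203×10⁶/(0.85 × 26.7 × 365)) = 59.75 mm.
A_s = 0.85 f'_c a b / f_y = 0.85 × 26.7 × 59.75 × 365 / 420 = 1178.5 mm².

A_s ≈ 1180 mm²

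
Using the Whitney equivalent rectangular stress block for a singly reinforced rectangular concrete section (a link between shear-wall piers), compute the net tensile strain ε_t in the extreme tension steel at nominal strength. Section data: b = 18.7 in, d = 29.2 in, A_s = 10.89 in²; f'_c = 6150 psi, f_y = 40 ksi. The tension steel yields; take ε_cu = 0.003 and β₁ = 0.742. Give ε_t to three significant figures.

a = A_s f_y/(0.85 f'_c b) = 4.456 in.
β₁ = 0.742, so c = a/β₁ = 4.456/0.742 = 6.005 in.
From the linear strain diagram with ε_cu = 0.003: ε_t = 0.003 (d − c)/c = 0.003 × (29.2 − 6.005)/6.005 = 0.0116.
Since ε_t ≥ 0.005, the section is tension-controlled.

ε_t ≈ 0.0116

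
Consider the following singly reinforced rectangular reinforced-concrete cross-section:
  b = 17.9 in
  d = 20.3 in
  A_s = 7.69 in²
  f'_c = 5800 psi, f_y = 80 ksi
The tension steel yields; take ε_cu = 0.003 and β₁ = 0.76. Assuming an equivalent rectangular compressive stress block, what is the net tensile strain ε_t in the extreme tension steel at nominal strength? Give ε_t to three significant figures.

ε_t ≈ 0.00364

a = A_s f_y/(0.85 f'_c b) = 6.971 in.
β₁ = 0.76, so c = a/β₁ = 6.971/0.76 = 9.172 in.
From the linear strain diagram with ε_cu = 0.003: ε_t = 0.003 (d − c)/c = 0.003 × (20.3 − 9.172)/9.172 = 0.00364.
ε_t < 0.004 — the section is over-reinforced for flexure under ACI limits.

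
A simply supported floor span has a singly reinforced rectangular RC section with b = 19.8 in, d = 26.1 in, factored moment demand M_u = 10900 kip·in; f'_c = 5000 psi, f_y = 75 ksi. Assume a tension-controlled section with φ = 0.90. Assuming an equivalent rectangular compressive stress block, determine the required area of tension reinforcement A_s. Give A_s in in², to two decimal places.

A_s ≈ 7.03 in²

M_n = M_u/φ = 10900/0.90 = 12111.1 kip·in.
From M_n = 0.85 f'_c a b (d − a/2):
a = d − √(d² − 2M_n/(0.85 f'_c b)) = 26.1 − √(26.1² − 2 × 12111.1/(0.85 × 5 × 19.8)) = 6.267 in.
A_s = 0.85 f'_c a b / f_y = 0.85 × 5 × 6.267 × 19.8 / 75 = 7.032 in².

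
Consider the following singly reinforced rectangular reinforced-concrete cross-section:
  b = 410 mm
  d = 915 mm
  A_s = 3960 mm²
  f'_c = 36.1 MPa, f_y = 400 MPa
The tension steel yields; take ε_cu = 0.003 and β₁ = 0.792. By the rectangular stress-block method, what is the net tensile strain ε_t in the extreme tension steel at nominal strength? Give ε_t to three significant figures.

ε_t ≈ 0.0143

a = A_s f_y/(0.85 f'_c b) = 125.91 mm.
β₁ = 0.792, so c = a/β₁ = 125.91/0.792 = 158.98 mm.
From the linear strain diagram with ε_cu = 0.003: ε_t = 0.003 (d − c)/c = 0.003 × (915 − 158.98)/158.98 = 0.0143.
Since ε_t ≥ 0.005, the section is tension-controlled.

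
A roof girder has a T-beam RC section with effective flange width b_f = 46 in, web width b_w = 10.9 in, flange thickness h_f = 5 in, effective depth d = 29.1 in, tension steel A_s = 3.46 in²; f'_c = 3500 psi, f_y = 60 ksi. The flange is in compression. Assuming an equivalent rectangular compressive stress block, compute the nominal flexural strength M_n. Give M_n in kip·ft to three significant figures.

Tension: T = A_s f_y = 3.46 × 60 = 207.6 kips.
Try a within the flange: a = T/(0.85 f'_c b_f) = 207.6/(0.85 × 3.5 × 46) = 1.517 in.
Since a = 1.517 ≤ h_f = 5 in, the stress block lies entirely in the flange; analyse as a rectangular beam of width b_f.
M_n = T(d − a/2) = 207.6 × (29.1 − 0.7585) = 5883.7 kip·in.
M_n = 5883.7/12 = 490.31 kip·ft.

M_n ≈ 490 kip·ft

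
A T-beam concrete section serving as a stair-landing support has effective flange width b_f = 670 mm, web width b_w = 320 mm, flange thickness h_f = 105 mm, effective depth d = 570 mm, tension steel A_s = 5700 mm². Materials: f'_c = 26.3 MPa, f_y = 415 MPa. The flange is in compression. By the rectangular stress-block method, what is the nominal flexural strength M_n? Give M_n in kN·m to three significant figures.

Tension: T = A_s f_y = 5700 × 415 = 2365500 N.
Try a within the flange: a = T/(0.85 f'_c b_f) = 2365500/(0.85 × 26.3 × 670) = 157.93 mm.
a = 157.93 > h_f = 105 mm: the block extends into the web. Split into flange-overhang and web parts.
C_f = 0.85 f'_c (b_f − b_w) h_f = 0.85 × 26.3 × (670 − 320) × 105 = 821546 N.
Remaining web compression depth: a_w = (T − C_f)/(0.85 f'_c b_w) = (2365500 − 821546)/(0.85 × 26.3 × 320) = 215.83 mm.
M_n = C_f(d − h_f/2) + (T − C_f)(d − a_w/2) = 821546 × (570 − 52.5) + 1543954 × (570 − 107.915) = 425.15 + 713.44 = 1138.59 × 10⁶ N·mm.
M_n = 1138.59 kN·m.

M_n ≈ 1140 kN·m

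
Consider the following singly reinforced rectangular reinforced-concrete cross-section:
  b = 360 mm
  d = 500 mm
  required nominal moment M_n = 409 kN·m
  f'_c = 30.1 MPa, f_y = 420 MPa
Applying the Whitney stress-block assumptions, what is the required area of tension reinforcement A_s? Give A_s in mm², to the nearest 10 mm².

With M_n = 0.85 f'_c a b (d − a/2), solve the quadratic for a:
a = d − √(d² − 2M_n/(0.85 f'_c b)) = 500 − √(500² − 2 × 409×10⁶/(0.85 × 30.1 × 360)) = 98.52 mm.
A_s = 0.85 f'_c a b / f_y = 0.85 × 30.1 × 98.52 × 360 / 420 = 2160.5 mm².

A_s ≈ 2160 mm²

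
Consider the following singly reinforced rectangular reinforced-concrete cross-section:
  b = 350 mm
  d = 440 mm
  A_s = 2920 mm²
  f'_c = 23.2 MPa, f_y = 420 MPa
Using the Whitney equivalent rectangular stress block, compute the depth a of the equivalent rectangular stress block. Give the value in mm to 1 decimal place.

a ≈ 177.7 mm

T = A_s f_y = 2920 × 420 = 1226400 N = 1226.4 kN.
Setting C = 0.85 f'_c a b equal to T: a = 1226400/(0.85 × 23.2 × 350) = 177.7 mm.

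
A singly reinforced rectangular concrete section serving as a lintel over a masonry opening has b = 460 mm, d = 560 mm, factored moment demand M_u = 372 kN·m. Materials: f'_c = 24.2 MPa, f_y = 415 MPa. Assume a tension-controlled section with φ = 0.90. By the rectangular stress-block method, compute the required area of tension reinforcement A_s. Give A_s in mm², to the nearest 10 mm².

A_s ≈ 1920 mm²

M_n = M_u/φ = 372/0.90 = 413.333 kN·m.
With M_n = 0.85 f'_c a b (d − a/2), solve the quadratic for a:
a = d − √(d² − 2M_n/(0.85 f'_c b)) = 560 − √(560² − 2 × 413.333×10⁶/(0.85 × 24.2 × 460)) = 84.36 mm.
A_s = 0.85 f'_c a b / f_y = 0.85 × 24.2 × 84.36 × 460 / 415 = 1923.4 mm².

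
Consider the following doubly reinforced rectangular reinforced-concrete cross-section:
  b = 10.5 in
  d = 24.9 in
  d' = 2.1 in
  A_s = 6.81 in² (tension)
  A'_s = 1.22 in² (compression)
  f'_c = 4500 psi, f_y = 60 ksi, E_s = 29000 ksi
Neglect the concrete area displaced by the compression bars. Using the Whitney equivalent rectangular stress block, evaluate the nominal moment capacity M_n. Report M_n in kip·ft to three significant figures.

M_n ≈ 718 kip·ft

Assume both steels yield.
a = (A_s − A'_s) f_y/(0.85 f'_c b) = (6.81 − 1.22) × 60/(0.85 × 4.5 × 10.5) = 8.351 in.
c = a/β₁ = 8.351/0.825 = 10.122 in; ε'_s = 0.003(c − d')/c = 0.0024 ≥ ε_y = 0.0021, so the compression steel yields.
M_n = (A_s − A'_s) f_y (d − a/2) + A'_s f_y (d − d') = 335.4 × (24.9 − 4.1755) + 73.2 × (24.9 − 2.1) = 6951.0 + 1669.0 = 8620.0 kip·in = 8620.0/12 = 718.33 kip·ft.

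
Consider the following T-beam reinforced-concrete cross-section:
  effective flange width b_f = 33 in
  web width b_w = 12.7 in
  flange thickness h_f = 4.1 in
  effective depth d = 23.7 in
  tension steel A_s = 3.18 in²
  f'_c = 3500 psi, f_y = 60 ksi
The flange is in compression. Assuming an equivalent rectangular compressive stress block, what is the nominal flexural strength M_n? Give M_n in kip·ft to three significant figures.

Tension: T = A_s f_y = 3.18 × 60 = 190.8 kips.
Try a within the flange: a = T/(0.85 f'_c b_f) = 190.8/(0.85 × 3.5 × 33) = 1.943 in.
Since a = 1.943 ≤ h_f = 4.1 in, the stress block lies entirely in the flange; analyse as a rectangular beam of width b_f.
M_n = T(d − a/2) = 190.8 × (23.7 − 0.9715) = 4336.6 kip·in.
M_n = 4336.6/12 = 361.38 kip·ft.

M_n ≈ 361 kip·ft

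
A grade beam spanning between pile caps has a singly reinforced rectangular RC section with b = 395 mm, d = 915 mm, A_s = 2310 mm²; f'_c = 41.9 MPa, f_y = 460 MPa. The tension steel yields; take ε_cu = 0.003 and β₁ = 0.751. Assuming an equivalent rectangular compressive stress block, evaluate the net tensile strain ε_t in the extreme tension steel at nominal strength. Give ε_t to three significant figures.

a = A_s f_y/(0.85 f'_c b) = 75.53 mm.
β₁ = 0.751, so c = a/β₁ = 75.53/0.751 = 100.57 mm.
From the linear strain diagram with ε_cu = 0.003: ε_t = 0.003 (d − c)/c = 0.003 × (915 − 100.57)/100.57 = 0.0243.
Since ε_t ≥ 0.005, the section is tension-controlled.

ε_t ≈ 0.0243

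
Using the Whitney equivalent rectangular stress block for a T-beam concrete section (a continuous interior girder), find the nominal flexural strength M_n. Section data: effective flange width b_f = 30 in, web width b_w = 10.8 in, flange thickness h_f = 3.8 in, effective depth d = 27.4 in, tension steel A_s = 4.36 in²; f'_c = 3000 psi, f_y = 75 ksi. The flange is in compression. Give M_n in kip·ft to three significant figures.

M_n ≈ 687 kip·ft

Tension: T = A_s f_y = 4.36 × 75 = 327 kips.
Try a within the flange: a = T/(0.85 f'_c b_f) = 327/(0.85 × 3 × 30) = 4.275 in.
a = 4.275 > h_f = 3.8 in: the block extends into the web. Split into flange-overhang and web parts.
C_f = 0.85 f'_c (b_f − b_w) h_f = 0.85 × 3 × (30 − 10.8) × 3.8 = 186.0 kips.
Remaining web compression depth: a_w = (T − C_f)/(0.85 f'_c b_w) = (327 − 186.0)/(0.85 × 3 × 10.8) = 5.120 in.
M_n = C_f(d − h_f/2) + (T − C_f)(d − a_w/2) = 186.0 × (27.4 − 1.9) + 141 × (27.4 − 2.56) = 4743.0 + 3502.4 = 8245.4 kip·in.
M_n = 8245.4/12 = 687.12 kip·ft.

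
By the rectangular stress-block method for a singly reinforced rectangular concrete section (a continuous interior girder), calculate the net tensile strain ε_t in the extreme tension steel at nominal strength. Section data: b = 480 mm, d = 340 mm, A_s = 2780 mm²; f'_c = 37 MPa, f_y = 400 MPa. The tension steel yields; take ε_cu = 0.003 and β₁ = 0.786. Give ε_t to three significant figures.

a = A_s f_y/(0.85 f'_c b) = 73.66 mm.
β₁ = 0.786, so c = a/β₁ = 73.66/0.786 = 93.72 mm.
From the linear strain diagram with ε_cu = 0.003: ε_t = 0.003 (d − c)/c = 0.003 × (340 − 93.72)/93.72 = 0.00788.
Since ε_t ≥ 0.005, the section is tension-controlled.

ε_t ≈ 0.00788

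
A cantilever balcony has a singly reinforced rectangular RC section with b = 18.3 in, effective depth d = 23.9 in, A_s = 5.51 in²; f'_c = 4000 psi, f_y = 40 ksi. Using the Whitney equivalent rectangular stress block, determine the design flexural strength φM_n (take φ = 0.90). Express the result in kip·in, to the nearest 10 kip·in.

T = A_s f_y = 5.51 × 40 = 220.4 kips.
a = T/(0.85 f'_c b) = 220.4/(0.85 × 4 × 18.3) = 3.542 in.
M_n = T(d − a/2) = 220.4 × (23.9 − 1.771) = 4877.2 kip·in.
φM_n = 0.90 × 4877.2 = 4389.5 kip·in.

φM_n ≈ 4390 kip·in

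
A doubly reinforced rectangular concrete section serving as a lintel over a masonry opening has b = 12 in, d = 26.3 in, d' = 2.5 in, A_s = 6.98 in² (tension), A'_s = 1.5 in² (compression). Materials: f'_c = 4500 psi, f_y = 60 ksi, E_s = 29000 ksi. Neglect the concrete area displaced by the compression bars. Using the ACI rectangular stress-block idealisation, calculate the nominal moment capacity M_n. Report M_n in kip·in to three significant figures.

Assume both steels yield.
a = (A_s − A'_s) f_y/(0.85 f'_c b) = (6.98 − 1.5) × 60/(0.85 × 4.5 × 12) = 7.163 in.
c = a/β₁ = 7.163/0.825 = 8.682 in; ε'_s = 0.003(c − d')/c = 0.0021 ≥ ε_y = 0.0021, so the compression steel yields.
M_n = (A_s − A'_s) f_y (d − a/2) + A'_s f_y (d − d') = 328.8 × (26.3 − 3.5815) + 90 × (26.3 − 2.5) = 7469.8 + 2142.0 = 9611.8 kip·in.

M_n ≈ 9610 kip·in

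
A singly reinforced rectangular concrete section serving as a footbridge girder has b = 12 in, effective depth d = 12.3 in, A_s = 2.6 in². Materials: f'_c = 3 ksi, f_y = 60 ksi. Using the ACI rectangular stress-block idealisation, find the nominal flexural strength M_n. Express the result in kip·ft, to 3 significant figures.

T = A_s f_y = 2.6 × 60 = 156 kips.
a = T/(0.85 f'_c b) = 156/(0.85 × 3 × 12) = 5.098 in.
M_n = T(d − a/2) = 156 × (12.3 − 2.549) = 1521.2 kip·in = 1521.2/12 = 126.77 kip·ft.

M_n ≈ 127 kip·ft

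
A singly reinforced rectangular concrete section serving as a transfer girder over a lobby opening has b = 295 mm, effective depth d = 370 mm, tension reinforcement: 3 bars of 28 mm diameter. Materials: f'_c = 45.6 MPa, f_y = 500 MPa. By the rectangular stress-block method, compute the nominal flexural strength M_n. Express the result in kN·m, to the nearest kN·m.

A_s = 3 × 616 = 1848 mm².
T = A_s f_y = 1848 × 500 = 924000 N = 924 kN.
From C = T: a = T/(0.85 f'_c b) = 924000/(0.85 × 45.6 × 295) = 80.81 mm.
M_n = T(d − a/2) = 924 kN × (370 − 40.405) mm = 304.55 kN·m.

M_n ≈ 305 kN·m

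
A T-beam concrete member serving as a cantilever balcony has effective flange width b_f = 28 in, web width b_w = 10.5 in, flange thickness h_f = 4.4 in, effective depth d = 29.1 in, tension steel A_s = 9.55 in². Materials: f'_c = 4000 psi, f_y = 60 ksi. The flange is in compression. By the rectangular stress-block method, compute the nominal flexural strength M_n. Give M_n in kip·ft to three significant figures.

Tension: T = A_s f_y = 9.55 × 60 = 573 kips.
Try a within the flange: a = T/(0.85 f'_c b_f) = 573/(0.85 × 4 × 28) = 6.019 in.
a = 6.019 > h_f = 4.4 in: the block extends into the web. Split into flange-overhang and web parts.
C_f = 0.85 f'_c (b_f − b_w) h_f = 0.85 × 4 × (28 − 10.5) × 4.4 = 261.8 kips.
Remaining web compression depth: a_w = (T − C_f)/(0.85 f'_c b_w) = (573 − 261.8)/(0.85 × 4 × 10.5) = 8.717 in.
M_n = C_f(d − h_f/2) + (T − C_f)(d − a_w/2) = 261.8 × (29.1 − 2.2) + 311.2 × (29.1 − 4.3585) = 7042.4 + 7699.6 = 14742.0 kip·in.
M_n = 14742.0/12 = 1228.50 kip·ft.

M_n ≈ 1230 kip·ft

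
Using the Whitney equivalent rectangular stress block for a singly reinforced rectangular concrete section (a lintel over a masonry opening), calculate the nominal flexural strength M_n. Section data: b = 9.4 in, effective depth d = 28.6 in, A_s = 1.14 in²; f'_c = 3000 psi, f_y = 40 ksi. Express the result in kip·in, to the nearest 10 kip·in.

T = A_s f_y = 1.14 × 40 = 45.6 kips.
a = T/(0.85 f'_c b) = 45.6/(0.85 × 3 × 9.4) = 1.902 in.
M_n = T(d − a/2) = 45.6 × (28.6 − 0.951) = 1260.8 kip·in.

M_n ≈ 1260 kip·in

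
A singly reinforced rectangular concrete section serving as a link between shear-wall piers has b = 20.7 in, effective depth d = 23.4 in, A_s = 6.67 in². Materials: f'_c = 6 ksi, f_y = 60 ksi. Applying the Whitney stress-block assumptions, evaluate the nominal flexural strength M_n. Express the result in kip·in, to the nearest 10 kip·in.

T = A_s f_y = 6.67 × 60 = 400.2 kips.
a = T/(0.85 f'_c b) = 400.2/(0.85 × 6 × 20.7) = 3.791 in.
M_n = T(d − a/2) = 400.2 × (23.4 − 1.8955) = 8606.1 kip·in.

M_n ≈ 8610 kip·in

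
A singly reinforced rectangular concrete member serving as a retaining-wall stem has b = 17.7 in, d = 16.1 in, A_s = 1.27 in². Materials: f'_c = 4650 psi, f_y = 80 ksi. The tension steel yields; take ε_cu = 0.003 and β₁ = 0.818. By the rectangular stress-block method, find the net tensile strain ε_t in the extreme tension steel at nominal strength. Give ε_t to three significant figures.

a = A_s f_y/(0.85 f'_c b) = 1.452 in.
β₁ = 0.818, so c = a/β₁ = 1.452/0.818 = 1.775 in.
From the linear strain diagram with ε_cu = 0.003: ε_t = 0.003 (d − c)/c = 0.003 × (16.1 − 1.775)/1.775 = 0.0242.
Since ε_t ≥ 0.005, the section is tension-controlled.

ε_t ≈ 0.0242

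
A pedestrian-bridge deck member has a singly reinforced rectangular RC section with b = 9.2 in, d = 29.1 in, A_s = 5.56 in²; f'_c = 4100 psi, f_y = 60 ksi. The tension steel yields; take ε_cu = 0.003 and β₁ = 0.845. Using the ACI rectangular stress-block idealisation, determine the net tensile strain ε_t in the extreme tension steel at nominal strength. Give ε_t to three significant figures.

ε_t ≈ 0.00409

a = A_s f_y/(0.85 f'_c b) = 10.405 in.
β₁ = 0.845, so c = a/β₁ = 10.405/0.845 = 12.314 in.
From the linear strain diagram with ε_cu = 0.003: ε_t = 0.003 (d − c)/c = 0.003 × (29.1 − 12.314)/12.314 = 0.00409.
ε_t is between 0.004 and 0.005 — transition zone.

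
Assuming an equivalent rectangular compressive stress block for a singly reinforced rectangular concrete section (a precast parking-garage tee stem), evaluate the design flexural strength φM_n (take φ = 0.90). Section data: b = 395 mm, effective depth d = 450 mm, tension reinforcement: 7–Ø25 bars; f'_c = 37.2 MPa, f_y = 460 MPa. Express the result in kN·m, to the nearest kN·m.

A_s = 7 × 491 = 3437 mm².
T = A_s f_y = 3437 × 460 = 1581020 N = 1581.02 kN.
From C = T: a = T/(0.85 f'_c b) = 1581020/(0.85 × 37.2 × 395) = 126.58 mm.
M_n = T(d − a/2) = 1581.02 kN × (450 − 63.29) mm = 611.40 kN·m.
φM_n = 0.90 × 611.40 = 550.26 kN·m.

φM_n ≈ 550 kN·m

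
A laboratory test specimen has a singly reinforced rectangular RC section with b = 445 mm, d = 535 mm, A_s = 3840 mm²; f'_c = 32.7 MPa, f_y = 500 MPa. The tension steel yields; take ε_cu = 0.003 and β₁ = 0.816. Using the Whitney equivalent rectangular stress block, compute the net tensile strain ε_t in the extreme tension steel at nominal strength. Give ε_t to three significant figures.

ε_t ≈ 0.00544

a = A_s f_y/(0.85 f'_c b) = 155.23 mm.
β₁ = 0.816, so c = a/β₁ = 155.23/0.816 = 190.23 mm.
From the linear strain diagram with ε_cu = 0.003: ε_t = 0.003 (d − c)/c = 0.003 × (535 − 190.23)/190.23 = 0.00544.
Since ε_t ≥ 0.005, the section is tension-controlled.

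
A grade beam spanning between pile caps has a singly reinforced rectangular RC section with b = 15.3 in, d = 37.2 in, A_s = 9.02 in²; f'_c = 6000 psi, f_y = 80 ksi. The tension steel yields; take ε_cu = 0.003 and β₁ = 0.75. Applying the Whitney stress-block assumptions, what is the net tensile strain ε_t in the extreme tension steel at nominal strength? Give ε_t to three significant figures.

ε_t ≈ 0.00605

a = A_s f_y/(0.85 f'_c b) = 9.248 in.
β₁ = 0.75, so c = a/β₁ = 9.248/0.75 = 12.331 in.
From the linear strain diagram with ε_cu = 0.003: ε_t = 0.003 (d − c)/c = 0.003 × (37.2 − 12.331)/12.331 = 0.00605.
Since ε_t ≥ 0.005, the section is tension-controlled.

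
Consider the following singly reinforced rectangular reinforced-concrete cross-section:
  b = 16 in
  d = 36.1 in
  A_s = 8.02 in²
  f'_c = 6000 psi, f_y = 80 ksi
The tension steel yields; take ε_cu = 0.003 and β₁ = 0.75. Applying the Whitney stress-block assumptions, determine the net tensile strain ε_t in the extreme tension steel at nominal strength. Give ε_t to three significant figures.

ε_t ≈ 0.00733

a = A_s f_y/(0.85 f'_c b) = 7.863 in.
β₁ = 0.75, so c = a/β₁ = 7.863/0.75 = 10.484 in.
From the linear strain diagram with ε_cu = 0.003: ε_t = 0.003 (d − c)/c = 0.003 × (36.1 − 10.484)/10.484 = 0.00733.
Since ε_t ≥ 0.005, the section is tension-controlled.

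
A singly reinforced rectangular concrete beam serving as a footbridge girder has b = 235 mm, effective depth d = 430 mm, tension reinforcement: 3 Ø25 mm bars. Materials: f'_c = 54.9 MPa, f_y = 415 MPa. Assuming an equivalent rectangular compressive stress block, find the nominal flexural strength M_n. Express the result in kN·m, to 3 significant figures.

A_s = 3 × 491 = 1473 mm².
T = A_s f_y = 1473 × 415 = 611295 N = 611.295 kN.
From C = T: a = T/(0.85 f'_c b) = 611295/(0.85 × 54.9 × 235) = 55.74 mm.
M_n = T(d − a/2) = 611.295 kN × (430 − 27.87) mm = 245.82 kN·m.

M_n ≈ 246 kN·m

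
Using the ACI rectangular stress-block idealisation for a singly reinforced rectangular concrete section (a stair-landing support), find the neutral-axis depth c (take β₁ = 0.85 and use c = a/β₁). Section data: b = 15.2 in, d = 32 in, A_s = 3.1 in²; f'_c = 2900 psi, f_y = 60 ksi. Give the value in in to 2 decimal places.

c ≈ 5.84 in

T = A_s f_y = 3.1 × 60 = 186 kips.
a = T/(0.85 f'_c b) = 186/(0.85 × 2.9 × 15.2) = 4.9642 in.
With β₁ = 0.85, c = a/β₁ = 4.9642/0.85 = 5.84 in.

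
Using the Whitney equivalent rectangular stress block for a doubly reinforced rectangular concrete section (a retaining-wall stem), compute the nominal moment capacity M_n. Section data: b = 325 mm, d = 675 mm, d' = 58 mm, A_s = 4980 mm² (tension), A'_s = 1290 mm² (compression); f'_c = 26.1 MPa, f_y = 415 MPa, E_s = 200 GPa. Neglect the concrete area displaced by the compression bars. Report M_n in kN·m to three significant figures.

M_n ≈ 1200 kN·m

Assume both tension and compression steel yield.
Net tension couple steel: A_s − A'_s = 3690 mm².
a = (A_s − A'_s) f_y / (0.85 f'_c b) = 1531350/(0.85 × 26.1 × 325) = 212.39 mm.
c = a/β₁ = 212.39/0.85 = 249.87 mm; ε'_s = 0.003(c − d')/c = 0.0023 ≥ f_y/E_s = 0.0021, so compression steel does yield.
M_n = (A_s − A'_s) f_y (d − a/2) + A'_s f_y (d − d') = [1531350 × (675 − 106.195) + 535350 × (675 − 58)] × 10⁻⁶ = 871.04 + 330.31 = 1201.35 kN·m.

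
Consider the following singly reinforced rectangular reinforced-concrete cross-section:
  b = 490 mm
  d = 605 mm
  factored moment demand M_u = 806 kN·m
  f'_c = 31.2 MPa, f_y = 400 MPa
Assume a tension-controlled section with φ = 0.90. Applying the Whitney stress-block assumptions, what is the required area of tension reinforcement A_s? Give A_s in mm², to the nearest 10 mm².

A_s ≈ 4140 mm²

M_n = M_u/φ = 806/0.90 = 895.556 kN·m.
With M_n = 0.85 f'_c a b (d − a/2), solve the quadratic for a:
a = d − √(d² − 2M_n/(0.85 f'_c b)) = 605 − √(605² − 2 × 895.556×10⁶/(0.85 × 31.2 × 490)) = 127.31 mm.
A_s = 0.85 f'_c a b / f_y = 0.85 × 31.2 × 127.31 × 490 / 400 = 4135.9 mm².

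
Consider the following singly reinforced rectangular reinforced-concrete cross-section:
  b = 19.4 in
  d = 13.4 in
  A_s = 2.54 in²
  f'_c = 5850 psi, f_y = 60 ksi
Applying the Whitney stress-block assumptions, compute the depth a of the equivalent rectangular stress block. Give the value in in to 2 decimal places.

a ≈ 1.58 in

T = A_s f_y = 2.54 × 60 = 152.4 kips.
a = T/(0.85 f'_c b) = 152.4/(0.85 × 5.85 × 19.4) = 1.58 in.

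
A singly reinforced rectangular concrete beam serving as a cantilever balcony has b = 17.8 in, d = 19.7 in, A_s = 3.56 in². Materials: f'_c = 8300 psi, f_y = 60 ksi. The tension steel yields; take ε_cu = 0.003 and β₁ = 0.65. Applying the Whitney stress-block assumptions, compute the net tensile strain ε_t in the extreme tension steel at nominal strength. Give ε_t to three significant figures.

a = A_s f_y/(0.85 f'_c b) = 1.701 in.
β₁ = 0.65, so c = a/β₁ = 1.701/0.65 = 2.617 in.
From the linear strain diagram with ε_cu = 0.003: ε_t = 0.003 (d − c)/c = 0.003 × (19.7 − 2.617)/2.617 = 0.0196.
Since ε_t ≥ 0.005, the section is tension-controlled.

ε_t ≈ 0.0196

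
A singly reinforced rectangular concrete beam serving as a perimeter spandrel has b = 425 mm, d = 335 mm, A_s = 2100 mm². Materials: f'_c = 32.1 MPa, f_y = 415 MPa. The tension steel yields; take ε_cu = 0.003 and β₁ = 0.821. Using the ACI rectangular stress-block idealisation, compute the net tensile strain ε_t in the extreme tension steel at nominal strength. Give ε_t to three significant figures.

ε_t ≈ 0.00798

a = A_s f_y/(0.85 f'_c b) = 75.15 mm.
β₁ = 0.821, so c = a/β₁ = 75.15/0.821 = 91.53 mm.
From the linear strain diagram with ε_cu = 0.003: ε_t = 0.003 (d − c)/c = 0.003 × (335 − 91.53)/91.53 = 0.00798.
Since ε_t ≥ 0.005, the section is tension-controlled.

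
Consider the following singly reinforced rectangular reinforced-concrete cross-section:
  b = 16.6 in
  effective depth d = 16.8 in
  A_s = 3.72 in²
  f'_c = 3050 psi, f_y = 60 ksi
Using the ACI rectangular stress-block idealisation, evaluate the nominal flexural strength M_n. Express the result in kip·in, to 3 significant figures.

M_n ≈ 3170 kip·in

T = A_s f_y = 3.72 × 60 = 223.2 kips.
a = T/(0.85 f'_c b) = 223.2/(0.85 × 3.05 × 16.6) = 5.186 in.
M_n = T(d − a/2) = 223.2 × (16.8 − 2.593) = 3171.0 kip·in.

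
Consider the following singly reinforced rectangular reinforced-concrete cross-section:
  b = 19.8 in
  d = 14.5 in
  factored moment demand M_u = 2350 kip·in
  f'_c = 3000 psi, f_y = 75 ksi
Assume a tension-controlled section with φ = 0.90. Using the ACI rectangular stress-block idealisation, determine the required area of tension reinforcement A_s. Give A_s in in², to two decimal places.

A_s ≈ 2.80 in²

M_n = M_u/φ = 2350/0.90 = 2611.11 kip·in.
From M_n = 0.85 f'_c a b (d − a/2):
a = d − √(d² − 2M_n/(0.85 f'_c b)) = 14.5 − √(14.5² − 2 × 2611.11/(0.85 × 3 × 19.8)) = 4.165 in.
A_s = 0.85 f'_c a b / f_y = 0.85 × 3 × 4.165 × 19.8 / 75 = 2.804 in².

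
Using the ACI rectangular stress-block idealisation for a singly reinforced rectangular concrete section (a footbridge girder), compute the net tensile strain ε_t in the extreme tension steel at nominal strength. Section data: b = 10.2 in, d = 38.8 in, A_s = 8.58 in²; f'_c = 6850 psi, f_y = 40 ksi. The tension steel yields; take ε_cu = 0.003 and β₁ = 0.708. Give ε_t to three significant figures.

a = A_s f_y/(0.85 f'_c b) = 5.779 in.
β₁ = 0.708, so c = a/β₁ = 5.779/0.708 = 8.162 in.
From the linear strain diagram with ε_cu = 0.003: ε_t = 0.003 (d − c)/c = 0.003 × (38.8 − 8.162)/8.162 = 0.0113.
Since ε_t ≥ 0.005, the section is tension-controlled.

ε_t ≈ 0.0113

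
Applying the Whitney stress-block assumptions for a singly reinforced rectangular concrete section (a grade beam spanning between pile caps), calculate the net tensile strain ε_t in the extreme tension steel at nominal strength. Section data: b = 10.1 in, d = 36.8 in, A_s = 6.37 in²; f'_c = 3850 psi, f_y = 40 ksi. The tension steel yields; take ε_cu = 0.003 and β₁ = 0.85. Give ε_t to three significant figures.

ε_t ≈ 0.00917

a = A_s f_y/(0.85 f'_c b) = 7.709 in.
β₁ = 0.85, so c = a/β₁ = 7.709/0.85 = 9.069 in.
From the linear strain diagram with ε_cu = 0.003: ε_t = 0.003 (d − c)/c = 0.003 × (36.8 − 9.069)/9.069 = 0.00917.
Since ε_t ≥ 0.005, the section is tension-controlled.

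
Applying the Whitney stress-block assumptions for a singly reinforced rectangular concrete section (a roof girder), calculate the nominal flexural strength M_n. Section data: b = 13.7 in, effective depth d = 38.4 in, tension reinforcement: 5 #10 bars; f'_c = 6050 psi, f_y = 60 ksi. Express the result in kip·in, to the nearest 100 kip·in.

A_s = 5 × 1.27 = 6.35 in².
T = A_s f_y = 6.35 × 60 = 381 kips.
a = T/(0.85 f'_c b) = 381/(0.85 × 6.05 × 13.7) = 5.408 in.
M_n = T(d − a/2) = 381 × (38.4 − 2.704) = 13600.2 kip·in.

M_n ≈ 13600 kip·in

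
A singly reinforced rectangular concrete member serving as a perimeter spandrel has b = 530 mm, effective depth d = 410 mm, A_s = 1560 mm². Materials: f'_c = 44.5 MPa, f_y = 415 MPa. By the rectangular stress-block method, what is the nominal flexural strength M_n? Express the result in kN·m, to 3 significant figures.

M_n ≈ 255 kN·m

T = A_s f_y = 1560 × 415 = 647400 N = 647.4 kN.
From C = T: a = T/(0.85 f'_c b) = 647400/(0.85 × 44.5 × 530) = 32.29 mm.
M_n = T(d − a/2) = 647.4 kN × (410 − 16.145) mm = 254.98 kN·m.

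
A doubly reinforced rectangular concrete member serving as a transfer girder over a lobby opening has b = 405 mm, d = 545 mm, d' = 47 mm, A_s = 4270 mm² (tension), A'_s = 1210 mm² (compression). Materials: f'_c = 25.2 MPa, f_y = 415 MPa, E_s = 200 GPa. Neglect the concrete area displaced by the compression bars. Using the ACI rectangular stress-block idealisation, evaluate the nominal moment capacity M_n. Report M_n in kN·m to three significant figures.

Assume both tension and compression steel yield.
Net tension couple steel: A_s − A'_s = 3060 mm².
a = (A_s − A'_s) f_y / (0.85 f'_c b) = 1269900/(0.85 × 25.2 × 405) = 146.38 mm.
c = a/β₁ = 146.38/0.85 = 172.21 mm; ε'_s = 0.003(c − d')/c = 0.0022 ≥ f_y/E_s = 0.0021, so compression steel does yield.
M_n = (A_s − A'_s) f_y (d − a/2) + A'_s f_y (d − d') = [1269900 × (545 − 73.19) + 502150 × (545 − 47)] × 10⁻⁶ = 599.15 + 250.07 = 849.22 kN·m.

M_n ≈ 849 kN·m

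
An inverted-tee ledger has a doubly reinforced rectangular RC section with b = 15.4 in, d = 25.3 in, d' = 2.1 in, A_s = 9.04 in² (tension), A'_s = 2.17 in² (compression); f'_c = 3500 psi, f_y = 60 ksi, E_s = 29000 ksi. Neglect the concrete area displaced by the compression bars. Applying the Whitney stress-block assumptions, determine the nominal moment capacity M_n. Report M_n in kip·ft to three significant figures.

M_n ≈ 966 kip·ft

Assume both steels yield.
a = (A_s − A'_s) f_y/(0.85 f'_c b) = (9.04 − 2.17) × 60/(0.85 × 3.5 × 15.4) = 8.997 in.
c = a/β₁ = 8.997/0.85 = 10.585 in; ε'_s = 0.003(c − d')/c = 0.0024 ≥ ε_y = 0.0021, so the compression steel yields.
M_n = (A_s − A'_s) f_y (d − a/2) + A'_s f_y (d − d') = 412.2 × (25.3 − 4.4985) + 130.2 × (25.3 − 2.1) = 8574.4 + 3020.6 = 11595.0 kip·in = 11595.0/12 = 966.25 kip·ft.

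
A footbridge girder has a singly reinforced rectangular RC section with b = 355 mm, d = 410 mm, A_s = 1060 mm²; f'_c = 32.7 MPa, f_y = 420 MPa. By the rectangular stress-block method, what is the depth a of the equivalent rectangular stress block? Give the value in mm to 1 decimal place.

a ≈ 45.1 mm

T = A_s f_y = 1060 × 420 = 445200 N = 445.2 kN.
Setting C = 0.85 f'_c a b equal to T: a = 445200/(0.85 × 32.7 × 355) = 45.1 mm.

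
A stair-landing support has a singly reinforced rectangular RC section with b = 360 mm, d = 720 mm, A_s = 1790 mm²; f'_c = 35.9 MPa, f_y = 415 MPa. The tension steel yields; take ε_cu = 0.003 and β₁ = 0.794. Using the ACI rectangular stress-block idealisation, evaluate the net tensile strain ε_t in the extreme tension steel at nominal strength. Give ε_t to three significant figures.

ε_t ≈ 0.0224

a = A_s f_y/(0.85 f'_c b) = 67.62 mm.
β₁ = 0.794, so c = a/β₁ = 67.62/0.794 = 85.16 mm.
From the linear strain diagram with ε_cu = 0.003: ε_t = 0.003 (d − c)/c = 0.003 × (720 − 85.16)/85.16 = 0.0224.
Since ε_t ≥ 0.005, the section is tension-controlled.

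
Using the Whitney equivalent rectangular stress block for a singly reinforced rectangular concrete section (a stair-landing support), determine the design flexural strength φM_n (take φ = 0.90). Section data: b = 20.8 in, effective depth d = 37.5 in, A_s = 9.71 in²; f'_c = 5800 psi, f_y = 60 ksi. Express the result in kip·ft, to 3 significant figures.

T = A_s f_y = 9.71 × 60 = 582.6 kips.
a = T/(0.85 f'_c b) = 582.6/(0.85 × 5.8 × 20.8) = 5.681 in.
M_n = T(d − a/2) = 582.6 × (37.5 − 2.8405) = 20192.6 kip·in = 20192.6/12 = 1682.72 kip·ft.
φM_n = 0.90 × 1682.72 = 1514.45 kip·ft.

φM_n ≈ 1510 kip·ft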